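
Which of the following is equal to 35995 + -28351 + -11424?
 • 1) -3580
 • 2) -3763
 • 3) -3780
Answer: 3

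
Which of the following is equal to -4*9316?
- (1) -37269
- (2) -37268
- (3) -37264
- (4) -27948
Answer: 3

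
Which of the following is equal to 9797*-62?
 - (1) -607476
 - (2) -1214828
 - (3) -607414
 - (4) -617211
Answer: 3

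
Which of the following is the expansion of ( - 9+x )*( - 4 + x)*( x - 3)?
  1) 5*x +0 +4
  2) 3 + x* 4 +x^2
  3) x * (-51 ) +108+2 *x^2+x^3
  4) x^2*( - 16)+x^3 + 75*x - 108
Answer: 4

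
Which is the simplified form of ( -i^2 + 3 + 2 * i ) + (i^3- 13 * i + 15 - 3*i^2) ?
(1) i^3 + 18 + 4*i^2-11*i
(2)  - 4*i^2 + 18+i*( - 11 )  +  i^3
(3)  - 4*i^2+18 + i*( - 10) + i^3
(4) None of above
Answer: 2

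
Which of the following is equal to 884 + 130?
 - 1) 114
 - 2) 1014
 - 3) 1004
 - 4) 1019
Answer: 2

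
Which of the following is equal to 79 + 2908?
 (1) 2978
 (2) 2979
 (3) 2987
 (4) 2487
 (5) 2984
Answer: 3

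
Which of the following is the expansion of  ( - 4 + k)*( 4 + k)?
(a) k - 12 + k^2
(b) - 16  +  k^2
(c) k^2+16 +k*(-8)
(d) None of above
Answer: b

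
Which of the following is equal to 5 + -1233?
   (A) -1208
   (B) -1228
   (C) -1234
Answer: B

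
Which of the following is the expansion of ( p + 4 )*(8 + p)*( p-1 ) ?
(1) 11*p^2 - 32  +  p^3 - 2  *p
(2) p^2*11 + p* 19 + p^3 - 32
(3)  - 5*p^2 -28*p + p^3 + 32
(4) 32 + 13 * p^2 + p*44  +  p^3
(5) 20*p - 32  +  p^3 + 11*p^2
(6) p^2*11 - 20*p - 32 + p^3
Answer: 5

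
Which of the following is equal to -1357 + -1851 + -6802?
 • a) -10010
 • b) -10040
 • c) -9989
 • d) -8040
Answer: a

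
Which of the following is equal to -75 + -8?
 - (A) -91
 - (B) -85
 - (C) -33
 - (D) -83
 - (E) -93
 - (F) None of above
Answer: D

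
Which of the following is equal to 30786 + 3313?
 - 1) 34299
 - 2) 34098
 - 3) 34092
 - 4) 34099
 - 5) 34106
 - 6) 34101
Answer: 4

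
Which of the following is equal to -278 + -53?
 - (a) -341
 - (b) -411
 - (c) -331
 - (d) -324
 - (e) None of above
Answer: c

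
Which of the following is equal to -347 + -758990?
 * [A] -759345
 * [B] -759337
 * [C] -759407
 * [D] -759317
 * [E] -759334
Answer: B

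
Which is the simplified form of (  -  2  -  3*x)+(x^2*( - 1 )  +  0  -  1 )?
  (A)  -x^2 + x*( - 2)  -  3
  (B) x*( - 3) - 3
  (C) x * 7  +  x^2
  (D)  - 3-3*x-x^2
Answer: D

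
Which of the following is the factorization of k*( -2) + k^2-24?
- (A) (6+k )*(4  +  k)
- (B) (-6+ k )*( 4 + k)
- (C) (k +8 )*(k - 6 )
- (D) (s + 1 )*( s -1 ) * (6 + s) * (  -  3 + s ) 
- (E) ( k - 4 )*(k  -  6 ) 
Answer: B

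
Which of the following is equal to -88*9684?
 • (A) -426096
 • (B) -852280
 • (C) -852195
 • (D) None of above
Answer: D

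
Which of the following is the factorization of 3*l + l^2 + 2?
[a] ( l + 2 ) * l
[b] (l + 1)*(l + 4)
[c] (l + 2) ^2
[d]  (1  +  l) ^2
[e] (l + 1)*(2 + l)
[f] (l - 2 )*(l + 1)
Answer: e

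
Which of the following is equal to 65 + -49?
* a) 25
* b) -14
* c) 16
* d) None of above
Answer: c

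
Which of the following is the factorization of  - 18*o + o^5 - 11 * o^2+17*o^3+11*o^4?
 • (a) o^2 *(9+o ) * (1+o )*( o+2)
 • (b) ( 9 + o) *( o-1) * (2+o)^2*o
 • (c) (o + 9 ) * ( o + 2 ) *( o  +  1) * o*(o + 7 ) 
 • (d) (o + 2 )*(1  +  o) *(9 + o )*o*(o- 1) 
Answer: d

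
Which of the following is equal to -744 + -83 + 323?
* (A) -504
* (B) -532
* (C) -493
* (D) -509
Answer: A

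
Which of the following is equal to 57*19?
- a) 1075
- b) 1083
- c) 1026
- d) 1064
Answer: b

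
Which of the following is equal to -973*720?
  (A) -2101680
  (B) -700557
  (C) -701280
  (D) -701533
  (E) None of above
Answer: E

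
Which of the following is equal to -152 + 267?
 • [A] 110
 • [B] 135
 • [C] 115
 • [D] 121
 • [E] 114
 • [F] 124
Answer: C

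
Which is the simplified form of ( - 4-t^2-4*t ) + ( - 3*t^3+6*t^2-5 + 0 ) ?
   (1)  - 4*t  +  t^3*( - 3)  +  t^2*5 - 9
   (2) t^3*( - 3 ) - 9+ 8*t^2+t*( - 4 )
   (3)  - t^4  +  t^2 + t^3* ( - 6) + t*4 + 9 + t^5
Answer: 1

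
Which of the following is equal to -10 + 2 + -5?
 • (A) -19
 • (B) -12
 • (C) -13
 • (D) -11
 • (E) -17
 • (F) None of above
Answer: C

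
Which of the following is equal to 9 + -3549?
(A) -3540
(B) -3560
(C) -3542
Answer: A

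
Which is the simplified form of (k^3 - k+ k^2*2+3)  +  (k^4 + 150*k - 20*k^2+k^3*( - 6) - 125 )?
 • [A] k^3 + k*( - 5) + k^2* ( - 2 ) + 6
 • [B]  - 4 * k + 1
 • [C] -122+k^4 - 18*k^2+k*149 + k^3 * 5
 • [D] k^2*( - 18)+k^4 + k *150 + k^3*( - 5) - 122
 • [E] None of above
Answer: E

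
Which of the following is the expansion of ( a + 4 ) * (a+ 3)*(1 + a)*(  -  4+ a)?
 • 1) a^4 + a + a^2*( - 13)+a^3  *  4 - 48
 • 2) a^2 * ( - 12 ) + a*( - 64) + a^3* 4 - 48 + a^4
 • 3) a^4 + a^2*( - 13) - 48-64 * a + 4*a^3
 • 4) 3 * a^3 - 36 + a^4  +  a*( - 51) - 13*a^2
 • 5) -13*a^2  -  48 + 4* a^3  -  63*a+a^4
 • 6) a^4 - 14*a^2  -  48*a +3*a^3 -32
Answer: 3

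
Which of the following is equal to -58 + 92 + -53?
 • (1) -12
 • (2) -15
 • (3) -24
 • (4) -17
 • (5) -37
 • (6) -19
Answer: 6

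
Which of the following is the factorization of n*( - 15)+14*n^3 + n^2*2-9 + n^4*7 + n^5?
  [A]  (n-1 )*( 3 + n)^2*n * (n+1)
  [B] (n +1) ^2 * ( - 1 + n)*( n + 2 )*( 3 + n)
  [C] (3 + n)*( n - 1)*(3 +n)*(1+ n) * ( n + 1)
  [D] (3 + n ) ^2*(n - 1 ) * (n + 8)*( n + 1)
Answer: C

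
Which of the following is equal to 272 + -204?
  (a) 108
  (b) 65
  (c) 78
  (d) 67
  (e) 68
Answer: e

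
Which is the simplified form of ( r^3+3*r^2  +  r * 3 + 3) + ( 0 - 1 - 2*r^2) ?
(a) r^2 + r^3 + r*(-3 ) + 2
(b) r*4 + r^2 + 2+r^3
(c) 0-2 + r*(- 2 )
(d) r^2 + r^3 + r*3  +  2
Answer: d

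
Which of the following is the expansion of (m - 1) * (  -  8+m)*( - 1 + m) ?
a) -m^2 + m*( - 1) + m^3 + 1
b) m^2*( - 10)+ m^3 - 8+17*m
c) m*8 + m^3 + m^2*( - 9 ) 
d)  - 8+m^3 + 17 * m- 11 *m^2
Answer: b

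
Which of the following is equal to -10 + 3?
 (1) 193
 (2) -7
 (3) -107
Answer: 2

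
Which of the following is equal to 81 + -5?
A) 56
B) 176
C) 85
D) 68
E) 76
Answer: E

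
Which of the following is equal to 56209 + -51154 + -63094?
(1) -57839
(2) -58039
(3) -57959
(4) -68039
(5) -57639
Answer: 2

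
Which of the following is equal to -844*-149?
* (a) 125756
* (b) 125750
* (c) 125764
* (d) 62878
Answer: a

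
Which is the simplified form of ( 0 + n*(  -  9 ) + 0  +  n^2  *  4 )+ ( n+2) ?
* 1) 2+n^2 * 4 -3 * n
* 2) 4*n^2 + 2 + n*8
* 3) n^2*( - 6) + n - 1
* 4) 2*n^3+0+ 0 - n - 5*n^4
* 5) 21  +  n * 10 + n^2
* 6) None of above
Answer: 6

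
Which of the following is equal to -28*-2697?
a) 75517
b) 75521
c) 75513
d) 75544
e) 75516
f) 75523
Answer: e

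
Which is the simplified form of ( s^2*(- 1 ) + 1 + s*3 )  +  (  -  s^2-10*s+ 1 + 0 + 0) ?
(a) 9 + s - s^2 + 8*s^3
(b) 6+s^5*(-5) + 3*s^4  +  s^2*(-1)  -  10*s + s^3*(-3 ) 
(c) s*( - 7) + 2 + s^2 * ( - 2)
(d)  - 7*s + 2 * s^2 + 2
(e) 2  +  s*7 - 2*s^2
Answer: c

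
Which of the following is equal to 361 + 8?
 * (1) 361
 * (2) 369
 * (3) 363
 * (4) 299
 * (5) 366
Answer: 2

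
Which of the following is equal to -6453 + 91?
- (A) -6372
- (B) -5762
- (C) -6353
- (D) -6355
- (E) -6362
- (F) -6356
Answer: E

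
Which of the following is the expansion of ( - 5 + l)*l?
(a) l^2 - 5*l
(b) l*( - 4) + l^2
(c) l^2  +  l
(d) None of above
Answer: a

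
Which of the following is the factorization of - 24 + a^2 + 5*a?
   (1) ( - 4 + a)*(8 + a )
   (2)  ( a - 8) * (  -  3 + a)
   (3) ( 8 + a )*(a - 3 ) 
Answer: 3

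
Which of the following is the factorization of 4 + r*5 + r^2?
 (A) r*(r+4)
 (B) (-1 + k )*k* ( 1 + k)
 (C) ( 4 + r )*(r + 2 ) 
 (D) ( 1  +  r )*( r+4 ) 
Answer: D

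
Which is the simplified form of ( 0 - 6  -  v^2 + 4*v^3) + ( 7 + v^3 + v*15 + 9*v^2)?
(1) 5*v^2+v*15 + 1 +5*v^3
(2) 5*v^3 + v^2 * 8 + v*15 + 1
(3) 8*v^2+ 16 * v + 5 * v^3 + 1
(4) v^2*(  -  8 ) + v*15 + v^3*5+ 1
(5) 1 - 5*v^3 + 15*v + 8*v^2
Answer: 2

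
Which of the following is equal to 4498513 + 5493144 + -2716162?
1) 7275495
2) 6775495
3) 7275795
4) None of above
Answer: 1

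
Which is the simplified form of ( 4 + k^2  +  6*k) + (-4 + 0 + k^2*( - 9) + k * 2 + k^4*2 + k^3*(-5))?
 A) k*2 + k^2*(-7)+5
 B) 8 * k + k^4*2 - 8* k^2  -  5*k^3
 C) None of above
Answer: B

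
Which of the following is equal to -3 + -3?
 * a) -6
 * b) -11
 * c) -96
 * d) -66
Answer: a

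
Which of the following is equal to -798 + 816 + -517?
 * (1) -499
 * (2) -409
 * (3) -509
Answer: 1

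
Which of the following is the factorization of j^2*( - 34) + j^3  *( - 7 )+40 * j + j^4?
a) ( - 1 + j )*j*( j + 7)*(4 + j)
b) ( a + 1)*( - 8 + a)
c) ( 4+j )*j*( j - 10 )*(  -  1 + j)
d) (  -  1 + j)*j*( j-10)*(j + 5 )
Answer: c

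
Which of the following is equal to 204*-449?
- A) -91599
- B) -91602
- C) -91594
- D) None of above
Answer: D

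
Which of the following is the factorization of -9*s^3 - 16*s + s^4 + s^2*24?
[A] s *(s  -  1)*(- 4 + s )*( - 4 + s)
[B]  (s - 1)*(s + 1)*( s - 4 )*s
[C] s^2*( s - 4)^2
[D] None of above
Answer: A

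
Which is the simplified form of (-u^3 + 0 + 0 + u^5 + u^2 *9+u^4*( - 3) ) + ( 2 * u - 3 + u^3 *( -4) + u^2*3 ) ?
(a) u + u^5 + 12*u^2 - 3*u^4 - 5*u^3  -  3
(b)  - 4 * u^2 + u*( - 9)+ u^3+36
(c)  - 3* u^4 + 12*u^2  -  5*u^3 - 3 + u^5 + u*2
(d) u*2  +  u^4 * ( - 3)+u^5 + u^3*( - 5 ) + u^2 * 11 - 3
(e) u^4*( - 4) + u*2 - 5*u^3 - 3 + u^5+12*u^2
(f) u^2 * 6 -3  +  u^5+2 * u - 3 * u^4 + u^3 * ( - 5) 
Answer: c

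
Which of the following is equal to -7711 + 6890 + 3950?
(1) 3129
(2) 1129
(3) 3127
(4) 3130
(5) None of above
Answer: 1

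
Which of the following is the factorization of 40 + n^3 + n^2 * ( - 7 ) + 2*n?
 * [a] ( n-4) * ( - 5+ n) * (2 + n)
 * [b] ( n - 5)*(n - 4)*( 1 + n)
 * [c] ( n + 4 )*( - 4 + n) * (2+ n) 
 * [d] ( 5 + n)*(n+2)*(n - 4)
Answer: a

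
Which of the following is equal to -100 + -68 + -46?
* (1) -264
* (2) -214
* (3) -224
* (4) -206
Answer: 2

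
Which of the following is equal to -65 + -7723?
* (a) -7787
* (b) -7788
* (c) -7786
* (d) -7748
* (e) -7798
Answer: b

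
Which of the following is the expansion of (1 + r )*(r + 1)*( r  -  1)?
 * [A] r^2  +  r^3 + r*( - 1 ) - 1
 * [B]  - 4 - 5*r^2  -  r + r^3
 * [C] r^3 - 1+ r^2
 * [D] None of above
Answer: A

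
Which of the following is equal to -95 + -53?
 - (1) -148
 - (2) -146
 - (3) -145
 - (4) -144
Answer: 1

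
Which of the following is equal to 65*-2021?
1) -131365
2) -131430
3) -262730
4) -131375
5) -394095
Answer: 1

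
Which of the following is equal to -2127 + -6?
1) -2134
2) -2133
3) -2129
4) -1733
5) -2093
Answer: 2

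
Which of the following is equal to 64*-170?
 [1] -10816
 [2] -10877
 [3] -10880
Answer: 3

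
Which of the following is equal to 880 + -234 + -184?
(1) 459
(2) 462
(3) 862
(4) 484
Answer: 2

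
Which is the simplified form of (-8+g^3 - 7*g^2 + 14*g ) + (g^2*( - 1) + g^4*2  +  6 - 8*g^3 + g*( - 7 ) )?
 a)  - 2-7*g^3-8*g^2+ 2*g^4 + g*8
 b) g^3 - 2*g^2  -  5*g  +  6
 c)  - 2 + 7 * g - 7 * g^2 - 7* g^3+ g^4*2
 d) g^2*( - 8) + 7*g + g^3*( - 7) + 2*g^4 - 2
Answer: d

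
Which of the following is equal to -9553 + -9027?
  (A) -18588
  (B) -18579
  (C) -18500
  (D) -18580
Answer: D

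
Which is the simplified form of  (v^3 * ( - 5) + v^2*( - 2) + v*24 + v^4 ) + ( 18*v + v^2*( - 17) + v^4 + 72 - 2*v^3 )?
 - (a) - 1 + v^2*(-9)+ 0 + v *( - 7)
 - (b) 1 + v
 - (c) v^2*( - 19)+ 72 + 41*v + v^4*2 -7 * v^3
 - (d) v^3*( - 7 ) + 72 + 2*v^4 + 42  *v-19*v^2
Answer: d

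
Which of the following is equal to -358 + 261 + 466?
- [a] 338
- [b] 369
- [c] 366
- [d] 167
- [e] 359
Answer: b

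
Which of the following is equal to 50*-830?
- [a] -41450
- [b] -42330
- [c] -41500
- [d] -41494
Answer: c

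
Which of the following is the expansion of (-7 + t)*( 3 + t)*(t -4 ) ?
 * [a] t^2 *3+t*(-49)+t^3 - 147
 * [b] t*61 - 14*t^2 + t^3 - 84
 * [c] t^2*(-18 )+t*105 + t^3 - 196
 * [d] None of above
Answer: d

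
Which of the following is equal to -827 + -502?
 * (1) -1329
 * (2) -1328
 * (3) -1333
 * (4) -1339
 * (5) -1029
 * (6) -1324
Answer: 1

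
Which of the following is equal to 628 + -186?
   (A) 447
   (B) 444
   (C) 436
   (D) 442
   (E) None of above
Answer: D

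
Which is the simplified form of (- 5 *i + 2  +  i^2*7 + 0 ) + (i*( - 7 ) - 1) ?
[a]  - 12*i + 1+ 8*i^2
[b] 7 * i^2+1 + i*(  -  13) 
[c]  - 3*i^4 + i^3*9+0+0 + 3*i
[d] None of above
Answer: d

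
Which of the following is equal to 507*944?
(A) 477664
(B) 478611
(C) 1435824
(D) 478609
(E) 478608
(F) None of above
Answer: E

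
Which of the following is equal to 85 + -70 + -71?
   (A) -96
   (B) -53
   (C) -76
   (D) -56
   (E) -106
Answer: D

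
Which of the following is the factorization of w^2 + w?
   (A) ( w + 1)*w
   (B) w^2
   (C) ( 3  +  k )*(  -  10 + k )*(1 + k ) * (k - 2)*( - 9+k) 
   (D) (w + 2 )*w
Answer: A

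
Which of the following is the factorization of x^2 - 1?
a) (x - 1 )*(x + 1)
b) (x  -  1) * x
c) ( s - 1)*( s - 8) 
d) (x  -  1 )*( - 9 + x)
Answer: a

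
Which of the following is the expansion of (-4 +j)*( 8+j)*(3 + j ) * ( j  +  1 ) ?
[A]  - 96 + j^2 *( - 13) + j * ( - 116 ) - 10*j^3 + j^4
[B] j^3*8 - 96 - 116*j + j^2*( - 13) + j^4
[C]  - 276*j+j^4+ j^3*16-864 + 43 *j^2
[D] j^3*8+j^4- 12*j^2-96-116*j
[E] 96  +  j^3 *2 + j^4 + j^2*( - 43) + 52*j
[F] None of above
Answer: B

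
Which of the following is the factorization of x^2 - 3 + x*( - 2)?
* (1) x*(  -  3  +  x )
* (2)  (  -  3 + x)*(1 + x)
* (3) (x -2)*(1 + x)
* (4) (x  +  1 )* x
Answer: 2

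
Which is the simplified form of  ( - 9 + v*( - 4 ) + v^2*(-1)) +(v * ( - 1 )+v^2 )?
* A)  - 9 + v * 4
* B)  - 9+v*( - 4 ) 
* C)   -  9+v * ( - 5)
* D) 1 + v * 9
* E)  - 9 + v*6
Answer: C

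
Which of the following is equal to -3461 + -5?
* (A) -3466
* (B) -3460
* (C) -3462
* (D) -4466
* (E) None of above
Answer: A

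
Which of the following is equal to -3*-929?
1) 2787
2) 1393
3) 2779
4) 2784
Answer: 1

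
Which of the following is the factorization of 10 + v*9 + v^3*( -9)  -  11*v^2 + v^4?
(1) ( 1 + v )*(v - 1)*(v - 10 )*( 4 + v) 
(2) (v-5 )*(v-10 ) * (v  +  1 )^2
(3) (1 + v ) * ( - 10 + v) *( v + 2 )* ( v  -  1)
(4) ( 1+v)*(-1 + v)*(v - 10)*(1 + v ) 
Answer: 4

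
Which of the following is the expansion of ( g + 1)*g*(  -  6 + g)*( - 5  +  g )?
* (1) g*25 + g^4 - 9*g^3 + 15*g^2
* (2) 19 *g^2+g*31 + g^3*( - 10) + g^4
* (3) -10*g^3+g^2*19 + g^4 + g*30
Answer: 3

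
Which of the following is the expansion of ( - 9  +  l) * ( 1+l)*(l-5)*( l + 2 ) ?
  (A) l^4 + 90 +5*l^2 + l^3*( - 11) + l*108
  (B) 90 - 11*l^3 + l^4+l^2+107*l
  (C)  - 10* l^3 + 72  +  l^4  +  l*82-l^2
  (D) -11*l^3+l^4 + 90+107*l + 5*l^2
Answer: D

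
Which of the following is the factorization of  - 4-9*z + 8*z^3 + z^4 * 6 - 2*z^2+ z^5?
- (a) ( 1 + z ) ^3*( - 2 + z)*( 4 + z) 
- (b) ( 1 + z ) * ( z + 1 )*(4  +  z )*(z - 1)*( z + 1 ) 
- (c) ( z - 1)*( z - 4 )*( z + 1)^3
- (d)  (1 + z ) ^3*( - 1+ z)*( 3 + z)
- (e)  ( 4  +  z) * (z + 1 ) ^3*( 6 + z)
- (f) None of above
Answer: b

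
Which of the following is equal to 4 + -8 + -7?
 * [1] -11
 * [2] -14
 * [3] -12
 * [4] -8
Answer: 1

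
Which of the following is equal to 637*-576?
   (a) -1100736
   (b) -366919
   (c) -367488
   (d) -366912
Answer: d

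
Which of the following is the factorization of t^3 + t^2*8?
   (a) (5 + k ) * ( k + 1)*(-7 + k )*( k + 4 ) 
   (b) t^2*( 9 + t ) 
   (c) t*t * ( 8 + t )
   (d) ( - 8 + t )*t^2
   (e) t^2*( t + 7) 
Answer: c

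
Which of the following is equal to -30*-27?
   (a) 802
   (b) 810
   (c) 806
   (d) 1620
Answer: b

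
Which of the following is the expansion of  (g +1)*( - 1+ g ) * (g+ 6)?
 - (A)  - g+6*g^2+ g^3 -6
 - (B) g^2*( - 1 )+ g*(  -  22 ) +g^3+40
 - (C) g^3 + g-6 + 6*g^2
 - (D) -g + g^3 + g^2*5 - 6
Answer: A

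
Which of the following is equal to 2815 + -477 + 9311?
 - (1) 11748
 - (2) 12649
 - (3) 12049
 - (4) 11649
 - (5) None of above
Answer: 4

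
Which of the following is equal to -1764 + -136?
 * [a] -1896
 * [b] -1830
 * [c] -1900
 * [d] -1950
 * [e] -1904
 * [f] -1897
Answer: c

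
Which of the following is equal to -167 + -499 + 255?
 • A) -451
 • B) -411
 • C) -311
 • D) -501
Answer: B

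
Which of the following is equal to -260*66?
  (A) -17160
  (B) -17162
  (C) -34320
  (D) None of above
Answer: A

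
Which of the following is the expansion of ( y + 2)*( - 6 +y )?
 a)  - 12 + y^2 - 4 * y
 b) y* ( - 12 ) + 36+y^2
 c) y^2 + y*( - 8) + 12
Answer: a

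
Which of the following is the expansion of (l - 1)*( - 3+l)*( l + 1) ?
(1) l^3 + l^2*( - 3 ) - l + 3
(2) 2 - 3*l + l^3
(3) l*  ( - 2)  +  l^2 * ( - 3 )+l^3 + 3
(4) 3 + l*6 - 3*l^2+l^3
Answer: 1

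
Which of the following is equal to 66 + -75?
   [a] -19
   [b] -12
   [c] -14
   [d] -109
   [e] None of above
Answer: e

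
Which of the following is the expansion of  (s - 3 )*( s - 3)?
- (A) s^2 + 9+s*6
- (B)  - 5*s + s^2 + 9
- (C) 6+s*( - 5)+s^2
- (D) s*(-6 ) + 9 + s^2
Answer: D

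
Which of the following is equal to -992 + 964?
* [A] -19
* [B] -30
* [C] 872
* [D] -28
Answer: D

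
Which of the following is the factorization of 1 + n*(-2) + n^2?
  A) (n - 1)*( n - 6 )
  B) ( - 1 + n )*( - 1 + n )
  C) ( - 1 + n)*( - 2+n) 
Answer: B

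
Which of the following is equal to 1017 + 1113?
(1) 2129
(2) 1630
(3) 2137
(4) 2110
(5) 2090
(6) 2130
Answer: 6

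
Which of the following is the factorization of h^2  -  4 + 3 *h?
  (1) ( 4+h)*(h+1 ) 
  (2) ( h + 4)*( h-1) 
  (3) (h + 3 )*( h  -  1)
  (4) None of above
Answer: 2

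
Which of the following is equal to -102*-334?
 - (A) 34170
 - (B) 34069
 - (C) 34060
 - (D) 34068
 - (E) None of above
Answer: D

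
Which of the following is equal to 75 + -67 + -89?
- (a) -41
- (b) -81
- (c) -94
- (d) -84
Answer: b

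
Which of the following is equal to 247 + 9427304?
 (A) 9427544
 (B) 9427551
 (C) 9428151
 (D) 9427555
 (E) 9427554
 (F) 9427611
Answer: B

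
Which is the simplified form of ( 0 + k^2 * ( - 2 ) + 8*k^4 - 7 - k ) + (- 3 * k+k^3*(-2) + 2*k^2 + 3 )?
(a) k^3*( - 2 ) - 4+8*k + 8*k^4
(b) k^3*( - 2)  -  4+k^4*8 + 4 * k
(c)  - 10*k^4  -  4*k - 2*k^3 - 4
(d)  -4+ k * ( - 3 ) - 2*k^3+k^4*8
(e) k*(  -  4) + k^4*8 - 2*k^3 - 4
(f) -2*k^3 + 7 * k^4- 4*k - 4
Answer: e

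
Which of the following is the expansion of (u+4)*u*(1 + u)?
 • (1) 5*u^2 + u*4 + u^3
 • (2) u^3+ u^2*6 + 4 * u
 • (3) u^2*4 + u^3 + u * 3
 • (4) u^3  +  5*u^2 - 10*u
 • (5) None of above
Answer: 1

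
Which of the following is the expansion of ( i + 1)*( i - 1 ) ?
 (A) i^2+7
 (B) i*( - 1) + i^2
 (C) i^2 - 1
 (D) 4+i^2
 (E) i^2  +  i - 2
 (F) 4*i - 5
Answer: C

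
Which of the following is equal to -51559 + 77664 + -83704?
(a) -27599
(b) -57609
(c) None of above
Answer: c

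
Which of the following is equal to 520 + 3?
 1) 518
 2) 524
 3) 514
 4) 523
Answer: 4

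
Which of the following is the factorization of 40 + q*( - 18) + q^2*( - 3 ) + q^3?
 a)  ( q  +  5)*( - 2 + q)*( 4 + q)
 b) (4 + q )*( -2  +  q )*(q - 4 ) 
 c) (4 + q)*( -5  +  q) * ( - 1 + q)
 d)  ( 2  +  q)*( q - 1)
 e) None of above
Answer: e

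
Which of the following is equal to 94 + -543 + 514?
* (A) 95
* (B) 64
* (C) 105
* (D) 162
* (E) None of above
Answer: E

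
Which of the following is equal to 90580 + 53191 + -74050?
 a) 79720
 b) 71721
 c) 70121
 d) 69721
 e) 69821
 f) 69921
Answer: d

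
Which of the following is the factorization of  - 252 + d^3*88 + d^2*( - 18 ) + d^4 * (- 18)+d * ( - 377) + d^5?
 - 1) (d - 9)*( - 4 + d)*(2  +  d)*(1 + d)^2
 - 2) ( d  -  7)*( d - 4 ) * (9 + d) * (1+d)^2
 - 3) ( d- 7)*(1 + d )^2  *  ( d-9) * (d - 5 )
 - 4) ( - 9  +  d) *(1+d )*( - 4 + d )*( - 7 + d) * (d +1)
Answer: 4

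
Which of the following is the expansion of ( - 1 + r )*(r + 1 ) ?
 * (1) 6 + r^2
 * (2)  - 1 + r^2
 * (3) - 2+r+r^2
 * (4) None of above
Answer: 2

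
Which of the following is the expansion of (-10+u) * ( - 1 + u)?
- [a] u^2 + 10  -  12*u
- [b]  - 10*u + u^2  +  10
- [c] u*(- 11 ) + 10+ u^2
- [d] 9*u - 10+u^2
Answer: c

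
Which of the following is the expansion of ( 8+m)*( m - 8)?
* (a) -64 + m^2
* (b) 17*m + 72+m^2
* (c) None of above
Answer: a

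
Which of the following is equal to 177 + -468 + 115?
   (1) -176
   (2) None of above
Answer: 1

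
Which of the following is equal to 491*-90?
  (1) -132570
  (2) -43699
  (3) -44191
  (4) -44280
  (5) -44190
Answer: 5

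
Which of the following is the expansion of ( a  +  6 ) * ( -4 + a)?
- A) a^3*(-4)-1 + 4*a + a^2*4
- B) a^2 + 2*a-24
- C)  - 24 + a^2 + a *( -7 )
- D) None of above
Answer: B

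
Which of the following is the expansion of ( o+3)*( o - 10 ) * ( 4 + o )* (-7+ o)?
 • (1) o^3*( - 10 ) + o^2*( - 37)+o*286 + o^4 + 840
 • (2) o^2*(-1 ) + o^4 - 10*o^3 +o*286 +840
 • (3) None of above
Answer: 1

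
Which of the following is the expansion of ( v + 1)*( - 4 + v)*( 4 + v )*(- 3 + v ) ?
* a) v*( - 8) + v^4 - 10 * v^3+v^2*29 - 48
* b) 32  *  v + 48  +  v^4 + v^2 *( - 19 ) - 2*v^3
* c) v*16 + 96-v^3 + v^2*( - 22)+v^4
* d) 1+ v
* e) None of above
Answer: b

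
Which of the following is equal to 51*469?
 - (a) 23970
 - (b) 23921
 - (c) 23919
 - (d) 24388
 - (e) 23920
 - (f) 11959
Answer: c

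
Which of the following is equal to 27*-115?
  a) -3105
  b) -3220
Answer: a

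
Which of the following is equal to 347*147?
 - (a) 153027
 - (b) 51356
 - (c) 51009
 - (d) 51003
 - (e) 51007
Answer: c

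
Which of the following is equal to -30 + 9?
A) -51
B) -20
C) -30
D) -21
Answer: D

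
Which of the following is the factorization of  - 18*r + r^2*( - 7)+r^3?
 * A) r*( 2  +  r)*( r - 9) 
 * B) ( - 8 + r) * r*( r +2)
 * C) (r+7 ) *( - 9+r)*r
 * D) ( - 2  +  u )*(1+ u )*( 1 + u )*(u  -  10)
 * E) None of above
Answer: A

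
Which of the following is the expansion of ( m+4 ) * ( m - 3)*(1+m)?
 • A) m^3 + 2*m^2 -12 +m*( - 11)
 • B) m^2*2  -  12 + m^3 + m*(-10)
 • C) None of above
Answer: A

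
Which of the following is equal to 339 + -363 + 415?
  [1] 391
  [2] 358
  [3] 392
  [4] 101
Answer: 1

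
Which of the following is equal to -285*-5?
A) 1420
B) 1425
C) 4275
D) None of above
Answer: B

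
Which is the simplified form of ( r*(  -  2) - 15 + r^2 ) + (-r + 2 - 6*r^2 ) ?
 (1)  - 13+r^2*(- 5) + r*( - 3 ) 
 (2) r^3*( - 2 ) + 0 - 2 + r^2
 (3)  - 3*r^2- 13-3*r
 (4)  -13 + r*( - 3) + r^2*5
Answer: 1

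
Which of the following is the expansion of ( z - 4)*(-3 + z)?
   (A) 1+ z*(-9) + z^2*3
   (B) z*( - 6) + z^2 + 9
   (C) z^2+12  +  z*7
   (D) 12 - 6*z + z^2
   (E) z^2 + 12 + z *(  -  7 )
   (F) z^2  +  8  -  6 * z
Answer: E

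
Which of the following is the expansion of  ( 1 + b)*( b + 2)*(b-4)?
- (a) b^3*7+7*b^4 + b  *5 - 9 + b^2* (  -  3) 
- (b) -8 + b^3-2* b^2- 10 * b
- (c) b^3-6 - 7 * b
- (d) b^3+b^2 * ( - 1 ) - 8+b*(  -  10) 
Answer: d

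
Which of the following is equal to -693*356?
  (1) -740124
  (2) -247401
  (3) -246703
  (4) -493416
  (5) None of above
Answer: 5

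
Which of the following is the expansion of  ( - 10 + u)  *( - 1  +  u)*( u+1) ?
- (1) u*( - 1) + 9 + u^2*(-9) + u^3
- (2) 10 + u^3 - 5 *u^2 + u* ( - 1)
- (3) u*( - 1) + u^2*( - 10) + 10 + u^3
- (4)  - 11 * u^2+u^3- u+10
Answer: 3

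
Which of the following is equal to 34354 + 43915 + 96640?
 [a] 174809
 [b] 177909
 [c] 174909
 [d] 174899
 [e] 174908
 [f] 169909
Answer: c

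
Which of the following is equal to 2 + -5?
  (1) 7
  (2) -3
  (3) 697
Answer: 2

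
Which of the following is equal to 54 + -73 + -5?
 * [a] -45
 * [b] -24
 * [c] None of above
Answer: b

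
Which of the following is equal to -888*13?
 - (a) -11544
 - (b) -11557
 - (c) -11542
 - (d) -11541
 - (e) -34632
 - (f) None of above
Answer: a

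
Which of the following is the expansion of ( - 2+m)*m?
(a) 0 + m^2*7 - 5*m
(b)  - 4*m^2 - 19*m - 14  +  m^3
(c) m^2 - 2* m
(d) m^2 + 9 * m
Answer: c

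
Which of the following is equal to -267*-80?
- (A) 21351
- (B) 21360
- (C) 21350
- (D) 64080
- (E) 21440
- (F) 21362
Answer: B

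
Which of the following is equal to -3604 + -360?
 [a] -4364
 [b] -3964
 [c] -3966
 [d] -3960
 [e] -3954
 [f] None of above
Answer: b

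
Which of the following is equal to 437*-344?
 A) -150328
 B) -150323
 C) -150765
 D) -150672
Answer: A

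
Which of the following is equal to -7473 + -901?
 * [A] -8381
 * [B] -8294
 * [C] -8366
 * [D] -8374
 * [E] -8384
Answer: D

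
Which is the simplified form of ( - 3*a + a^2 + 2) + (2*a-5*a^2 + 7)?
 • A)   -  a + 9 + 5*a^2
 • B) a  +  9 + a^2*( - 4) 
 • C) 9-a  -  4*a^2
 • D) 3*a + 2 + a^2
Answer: C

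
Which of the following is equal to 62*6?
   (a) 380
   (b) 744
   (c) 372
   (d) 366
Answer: c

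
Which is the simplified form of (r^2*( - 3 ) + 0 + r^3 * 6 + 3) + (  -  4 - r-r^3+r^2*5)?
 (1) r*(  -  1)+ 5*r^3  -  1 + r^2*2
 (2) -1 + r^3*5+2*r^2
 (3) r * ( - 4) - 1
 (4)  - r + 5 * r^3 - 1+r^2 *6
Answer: 1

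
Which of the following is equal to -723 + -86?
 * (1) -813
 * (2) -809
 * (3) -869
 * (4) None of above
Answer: 2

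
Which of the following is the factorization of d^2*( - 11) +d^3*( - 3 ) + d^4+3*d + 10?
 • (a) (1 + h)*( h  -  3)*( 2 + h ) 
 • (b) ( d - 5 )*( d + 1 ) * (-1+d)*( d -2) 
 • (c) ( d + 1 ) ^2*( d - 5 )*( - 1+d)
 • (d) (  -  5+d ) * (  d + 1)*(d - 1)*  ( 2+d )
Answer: d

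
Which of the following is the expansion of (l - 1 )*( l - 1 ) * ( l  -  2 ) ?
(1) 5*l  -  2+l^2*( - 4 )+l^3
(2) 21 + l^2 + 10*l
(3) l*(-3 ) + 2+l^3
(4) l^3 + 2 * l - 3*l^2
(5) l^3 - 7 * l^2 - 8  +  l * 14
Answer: 1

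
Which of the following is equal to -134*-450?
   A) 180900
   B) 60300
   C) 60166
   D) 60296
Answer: B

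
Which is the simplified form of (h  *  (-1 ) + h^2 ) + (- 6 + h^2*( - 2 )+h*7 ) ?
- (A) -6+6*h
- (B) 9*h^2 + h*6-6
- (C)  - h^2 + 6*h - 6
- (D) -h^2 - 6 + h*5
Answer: C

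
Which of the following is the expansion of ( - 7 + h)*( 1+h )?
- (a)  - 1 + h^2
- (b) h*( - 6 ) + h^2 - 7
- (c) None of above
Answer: b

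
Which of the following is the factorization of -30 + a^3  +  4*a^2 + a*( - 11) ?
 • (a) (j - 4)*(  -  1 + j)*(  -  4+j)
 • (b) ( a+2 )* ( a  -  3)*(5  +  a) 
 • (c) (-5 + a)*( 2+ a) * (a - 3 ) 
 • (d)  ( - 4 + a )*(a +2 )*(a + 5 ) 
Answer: b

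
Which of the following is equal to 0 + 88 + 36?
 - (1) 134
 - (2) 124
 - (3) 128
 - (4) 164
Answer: 2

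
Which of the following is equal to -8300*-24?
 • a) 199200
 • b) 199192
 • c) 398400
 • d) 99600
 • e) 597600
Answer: a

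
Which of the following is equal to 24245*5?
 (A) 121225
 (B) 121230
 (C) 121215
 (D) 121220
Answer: A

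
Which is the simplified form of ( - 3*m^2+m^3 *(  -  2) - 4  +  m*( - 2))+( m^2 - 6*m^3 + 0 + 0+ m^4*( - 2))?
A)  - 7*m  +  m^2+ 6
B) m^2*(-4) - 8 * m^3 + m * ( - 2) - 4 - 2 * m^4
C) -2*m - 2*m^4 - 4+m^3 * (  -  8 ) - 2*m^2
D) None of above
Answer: C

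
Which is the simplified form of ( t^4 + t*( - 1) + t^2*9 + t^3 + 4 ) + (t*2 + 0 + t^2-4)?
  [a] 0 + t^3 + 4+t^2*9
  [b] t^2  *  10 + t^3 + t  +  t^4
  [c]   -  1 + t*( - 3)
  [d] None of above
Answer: b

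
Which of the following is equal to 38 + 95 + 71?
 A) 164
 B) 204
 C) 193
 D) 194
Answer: B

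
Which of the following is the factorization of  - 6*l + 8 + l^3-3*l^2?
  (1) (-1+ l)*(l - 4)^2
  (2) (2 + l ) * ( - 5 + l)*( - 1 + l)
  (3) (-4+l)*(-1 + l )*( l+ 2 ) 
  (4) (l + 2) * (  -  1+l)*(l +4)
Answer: 3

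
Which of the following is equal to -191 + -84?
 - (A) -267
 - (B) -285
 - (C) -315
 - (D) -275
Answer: D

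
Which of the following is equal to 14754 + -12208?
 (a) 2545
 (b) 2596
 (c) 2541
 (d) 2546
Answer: d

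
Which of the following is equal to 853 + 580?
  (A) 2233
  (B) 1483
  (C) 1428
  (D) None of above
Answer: D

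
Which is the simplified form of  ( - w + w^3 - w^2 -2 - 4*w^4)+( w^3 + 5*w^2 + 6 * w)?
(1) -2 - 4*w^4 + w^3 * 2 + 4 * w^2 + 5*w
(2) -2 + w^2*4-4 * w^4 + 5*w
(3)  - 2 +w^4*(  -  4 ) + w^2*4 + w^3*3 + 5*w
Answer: 1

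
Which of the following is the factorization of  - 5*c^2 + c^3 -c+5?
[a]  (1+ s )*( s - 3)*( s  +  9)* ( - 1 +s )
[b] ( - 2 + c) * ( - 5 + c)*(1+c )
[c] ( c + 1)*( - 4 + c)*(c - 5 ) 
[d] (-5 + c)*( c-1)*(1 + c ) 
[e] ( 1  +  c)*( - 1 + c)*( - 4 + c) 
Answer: d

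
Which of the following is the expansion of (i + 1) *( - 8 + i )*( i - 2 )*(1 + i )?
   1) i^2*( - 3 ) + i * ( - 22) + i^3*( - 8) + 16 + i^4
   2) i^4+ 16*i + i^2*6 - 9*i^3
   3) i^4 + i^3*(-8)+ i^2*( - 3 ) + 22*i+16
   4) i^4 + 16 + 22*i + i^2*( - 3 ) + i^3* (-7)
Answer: 3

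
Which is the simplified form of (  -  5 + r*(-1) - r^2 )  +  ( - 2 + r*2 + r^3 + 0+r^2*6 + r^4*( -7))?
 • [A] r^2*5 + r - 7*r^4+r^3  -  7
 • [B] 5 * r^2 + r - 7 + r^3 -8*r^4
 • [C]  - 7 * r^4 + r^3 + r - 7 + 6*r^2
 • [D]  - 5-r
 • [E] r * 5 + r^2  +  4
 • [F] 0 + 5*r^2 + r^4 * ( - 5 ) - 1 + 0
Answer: A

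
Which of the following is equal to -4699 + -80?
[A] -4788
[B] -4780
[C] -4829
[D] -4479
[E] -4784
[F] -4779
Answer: F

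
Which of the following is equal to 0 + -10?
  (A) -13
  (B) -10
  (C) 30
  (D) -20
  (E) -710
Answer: B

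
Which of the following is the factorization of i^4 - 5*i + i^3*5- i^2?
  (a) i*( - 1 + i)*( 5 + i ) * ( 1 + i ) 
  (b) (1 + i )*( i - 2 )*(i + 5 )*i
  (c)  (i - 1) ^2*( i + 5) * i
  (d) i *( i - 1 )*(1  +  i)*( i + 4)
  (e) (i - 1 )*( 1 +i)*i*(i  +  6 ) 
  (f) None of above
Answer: a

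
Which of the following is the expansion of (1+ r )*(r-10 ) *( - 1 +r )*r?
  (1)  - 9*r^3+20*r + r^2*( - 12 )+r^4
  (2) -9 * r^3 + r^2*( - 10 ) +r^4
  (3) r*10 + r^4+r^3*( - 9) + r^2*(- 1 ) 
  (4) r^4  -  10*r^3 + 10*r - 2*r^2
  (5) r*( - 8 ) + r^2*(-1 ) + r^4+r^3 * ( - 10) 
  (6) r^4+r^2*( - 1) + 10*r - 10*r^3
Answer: 6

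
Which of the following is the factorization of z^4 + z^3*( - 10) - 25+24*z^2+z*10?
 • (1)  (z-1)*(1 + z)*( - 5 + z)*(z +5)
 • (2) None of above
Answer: 2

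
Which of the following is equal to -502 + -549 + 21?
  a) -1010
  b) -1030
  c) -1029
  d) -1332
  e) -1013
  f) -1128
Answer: b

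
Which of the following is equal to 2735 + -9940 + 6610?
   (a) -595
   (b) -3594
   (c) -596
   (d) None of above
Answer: a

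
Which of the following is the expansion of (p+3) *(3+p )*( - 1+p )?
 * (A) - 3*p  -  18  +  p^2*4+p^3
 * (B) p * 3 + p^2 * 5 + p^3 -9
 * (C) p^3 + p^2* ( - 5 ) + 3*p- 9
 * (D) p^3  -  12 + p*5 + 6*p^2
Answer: B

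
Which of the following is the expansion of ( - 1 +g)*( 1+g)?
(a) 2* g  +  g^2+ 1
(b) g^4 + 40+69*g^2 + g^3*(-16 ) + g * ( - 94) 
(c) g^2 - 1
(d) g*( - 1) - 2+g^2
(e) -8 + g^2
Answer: c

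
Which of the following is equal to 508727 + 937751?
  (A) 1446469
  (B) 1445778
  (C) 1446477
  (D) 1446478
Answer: D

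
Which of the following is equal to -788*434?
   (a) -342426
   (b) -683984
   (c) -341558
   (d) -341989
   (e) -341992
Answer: e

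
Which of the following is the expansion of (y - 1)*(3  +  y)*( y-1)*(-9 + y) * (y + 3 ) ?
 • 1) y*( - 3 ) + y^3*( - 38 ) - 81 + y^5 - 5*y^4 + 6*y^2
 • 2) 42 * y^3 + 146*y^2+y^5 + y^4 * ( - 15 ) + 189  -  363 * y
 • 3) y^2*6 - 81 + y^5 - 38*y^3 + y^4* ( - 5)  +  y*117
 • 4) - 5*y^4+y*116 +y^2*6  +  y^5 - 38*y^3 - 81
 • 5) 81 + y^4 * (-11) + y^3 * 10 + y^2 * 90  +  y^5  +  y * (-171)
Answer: 3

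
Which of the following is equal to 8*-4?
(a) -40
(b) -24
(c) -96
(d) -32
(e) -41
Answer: d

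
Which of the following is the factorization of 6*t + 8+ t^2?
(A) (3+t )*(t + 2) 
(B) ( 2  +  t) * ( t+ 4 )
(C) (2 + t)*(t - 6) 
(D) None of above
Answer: B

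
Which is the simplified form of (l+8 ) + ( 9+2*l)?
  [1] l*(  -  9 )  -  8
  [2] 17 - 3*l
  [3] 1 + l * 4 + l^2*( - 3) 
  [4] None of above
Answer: 4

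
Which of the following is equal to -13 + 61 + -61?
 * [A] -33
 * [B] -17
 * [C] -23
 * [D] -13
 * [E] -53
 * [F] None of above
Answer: D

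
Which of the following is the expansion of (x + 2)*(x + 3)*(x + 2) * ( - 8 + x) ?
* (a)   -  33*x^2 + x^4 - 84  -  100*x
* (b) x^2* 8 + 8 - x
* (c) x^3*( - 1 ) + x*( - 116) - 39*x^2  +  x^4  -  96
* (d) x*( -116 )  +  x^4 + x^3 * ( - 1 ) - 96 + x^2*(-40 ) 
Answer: d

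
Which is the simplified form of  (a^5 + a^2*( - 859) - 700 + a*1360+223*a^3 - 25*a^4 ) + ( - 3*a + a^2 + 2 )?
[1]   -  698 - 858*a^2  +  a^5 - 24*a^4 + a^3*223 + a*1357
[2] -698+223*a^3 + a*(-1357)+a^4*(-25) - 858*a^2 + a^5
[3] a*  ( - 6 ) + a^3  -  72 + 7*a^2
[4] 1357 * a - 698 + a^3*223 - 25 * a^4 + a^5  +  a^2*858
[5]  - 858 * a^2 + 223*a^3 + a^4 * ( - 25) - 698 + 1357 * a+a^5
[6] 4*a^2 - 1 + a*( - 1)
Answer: 5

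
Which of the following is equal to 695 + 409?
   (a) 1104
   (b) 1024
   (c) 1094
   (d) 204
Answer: a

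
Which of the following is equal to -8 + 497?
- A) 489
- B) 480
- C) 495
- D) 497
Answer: A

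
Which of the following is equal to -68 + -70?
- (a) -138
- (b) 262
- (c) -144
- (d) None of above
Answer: a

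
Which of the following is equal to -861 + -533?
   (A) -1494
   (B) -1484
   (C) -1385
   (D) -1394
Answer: D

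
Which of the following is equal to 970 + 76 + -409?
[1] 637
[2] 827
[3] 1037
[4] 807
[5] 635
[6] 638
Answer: 1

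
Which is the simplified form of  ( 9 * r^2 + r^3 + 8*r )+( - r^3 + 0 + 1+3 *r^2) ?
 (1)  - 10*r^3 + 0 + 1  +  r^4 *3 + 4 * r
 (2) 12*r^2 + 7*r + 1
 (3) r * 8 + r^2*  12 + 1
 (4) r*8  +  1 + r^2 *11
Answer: 3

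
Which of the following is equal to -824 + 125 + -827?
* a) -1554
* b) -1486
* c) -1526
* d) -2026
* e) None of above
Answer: c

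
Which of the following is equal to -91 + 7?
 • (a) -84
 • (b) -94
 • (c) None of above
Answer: a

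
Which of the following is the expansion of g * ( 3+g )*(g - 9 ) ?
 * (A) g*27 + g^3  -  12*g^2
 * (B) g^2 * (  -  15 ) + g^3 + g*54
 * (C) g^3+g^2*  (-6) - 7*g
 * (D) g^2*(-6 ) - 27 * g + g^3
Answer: D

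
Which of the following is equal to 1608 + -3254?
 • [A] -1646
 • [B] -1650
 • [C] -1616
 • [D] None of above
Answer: A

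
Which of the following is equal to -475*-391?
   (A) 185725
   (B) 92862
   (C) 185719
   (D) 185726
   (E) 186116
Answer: A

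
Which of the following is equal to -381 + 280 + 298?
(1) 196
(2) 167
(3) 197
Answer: 3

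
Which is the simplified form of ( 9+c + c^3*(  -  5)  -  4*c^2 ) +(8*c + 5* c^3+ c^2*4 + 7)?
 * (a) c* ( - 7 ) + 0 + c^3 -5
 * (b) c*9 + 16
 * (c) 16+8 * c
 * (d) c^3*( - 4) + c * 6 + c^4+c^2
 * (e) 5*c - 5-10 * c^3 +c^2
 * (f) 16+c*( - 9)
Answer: b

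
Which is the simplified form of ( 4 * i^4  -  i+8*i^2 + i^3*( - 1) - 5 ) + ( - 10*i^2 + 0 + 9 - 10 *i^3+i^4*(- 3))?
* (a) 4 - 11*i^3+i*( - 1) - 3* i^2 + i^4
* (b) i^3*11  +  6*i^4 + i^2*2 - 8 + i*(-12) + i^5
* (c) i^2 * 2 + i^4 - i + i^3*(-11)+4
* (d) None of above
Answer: d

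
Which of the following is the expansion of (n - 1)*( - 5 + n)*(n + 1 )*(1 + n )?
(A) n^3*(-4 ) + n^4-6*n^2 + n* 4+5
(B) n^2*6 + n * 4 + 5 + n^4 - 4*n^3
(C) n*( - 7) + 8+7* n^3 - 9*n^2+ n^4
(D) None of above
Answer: A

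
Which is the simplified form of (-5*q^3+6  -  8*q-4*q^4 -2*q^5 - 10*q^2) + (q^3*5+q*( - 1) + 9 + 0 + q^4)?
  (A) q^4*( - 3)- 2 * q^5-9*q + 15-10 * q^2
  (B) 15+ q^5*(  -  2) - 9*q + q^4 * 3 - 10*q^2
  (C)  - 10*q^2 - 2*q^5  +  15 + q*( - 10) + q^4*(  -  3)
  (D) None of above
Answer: A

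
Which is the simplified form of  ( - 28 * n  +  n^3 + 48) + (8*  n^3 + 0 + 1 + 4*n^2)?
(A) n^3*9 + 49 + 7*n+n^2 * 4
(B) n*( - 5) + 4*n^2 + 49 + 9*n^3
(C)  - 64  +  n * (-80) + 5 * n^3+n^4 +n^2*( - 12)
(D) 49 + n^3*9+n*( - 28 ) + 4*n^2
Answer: D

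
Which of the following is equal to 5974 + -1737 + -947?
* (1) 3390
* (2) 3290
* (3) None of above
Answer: 2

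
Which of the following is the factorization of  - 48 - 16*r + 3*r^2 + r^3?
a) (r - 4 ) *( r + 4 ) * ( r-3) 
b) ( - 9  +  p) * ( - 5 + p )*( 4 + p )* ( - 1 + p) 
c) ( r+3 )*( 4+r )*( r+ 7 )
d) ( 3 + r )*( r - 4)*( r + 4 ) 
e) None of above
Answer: d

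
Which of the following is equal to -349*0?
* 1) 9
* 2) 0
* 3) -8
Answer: 2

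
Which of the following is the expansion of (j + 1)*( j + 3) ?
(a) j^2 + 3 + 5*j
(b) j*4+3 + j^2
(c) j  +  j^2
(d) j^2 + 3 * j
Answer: b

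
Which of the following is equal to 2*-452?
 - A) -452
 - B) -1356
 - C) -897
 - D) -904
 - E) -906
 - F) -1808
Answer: D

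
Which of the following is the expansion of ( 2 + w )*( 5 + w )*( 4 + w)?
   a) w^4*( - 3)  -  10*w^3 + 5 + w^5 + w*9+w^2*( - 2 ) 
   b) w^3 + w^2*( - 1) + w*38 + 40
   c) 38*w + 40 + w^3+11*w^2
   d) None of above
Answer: c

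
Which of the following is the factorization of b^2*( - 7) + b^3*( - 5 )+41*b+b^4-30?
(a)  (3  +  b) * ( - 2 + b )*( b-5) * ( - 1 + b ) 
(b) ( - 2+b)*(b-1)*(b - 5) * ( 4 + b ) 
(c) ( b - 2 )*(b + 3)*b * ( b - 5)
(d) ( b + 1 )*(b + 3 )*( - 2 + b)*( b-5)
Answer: a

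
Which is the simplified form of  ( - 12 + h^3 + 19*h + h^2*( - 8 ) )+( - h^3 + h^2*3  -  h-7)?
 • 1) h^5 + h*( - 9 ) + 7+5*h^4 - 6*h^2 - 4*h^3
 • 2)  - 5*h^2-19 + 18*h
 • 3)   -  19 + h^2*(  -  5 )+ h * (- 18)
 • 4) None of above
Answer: 2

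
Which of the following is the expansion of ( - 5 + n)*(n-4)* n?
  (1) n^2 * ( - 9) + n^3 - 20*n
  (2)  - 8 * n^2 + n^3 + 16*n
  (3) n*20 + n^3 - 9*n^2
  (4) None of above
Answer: 3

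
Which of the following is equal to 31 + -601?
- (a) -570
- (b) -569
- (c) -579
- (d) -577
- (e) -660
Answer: a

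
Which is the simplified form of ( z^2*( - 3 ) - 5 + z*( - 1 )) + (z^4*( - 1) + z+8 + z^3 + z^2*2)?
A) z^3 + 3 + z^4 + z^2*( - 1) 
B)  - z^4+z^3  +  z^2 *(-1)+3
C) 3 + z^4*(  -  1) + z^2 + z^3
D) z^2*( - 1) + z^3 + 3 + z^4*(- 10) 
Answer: B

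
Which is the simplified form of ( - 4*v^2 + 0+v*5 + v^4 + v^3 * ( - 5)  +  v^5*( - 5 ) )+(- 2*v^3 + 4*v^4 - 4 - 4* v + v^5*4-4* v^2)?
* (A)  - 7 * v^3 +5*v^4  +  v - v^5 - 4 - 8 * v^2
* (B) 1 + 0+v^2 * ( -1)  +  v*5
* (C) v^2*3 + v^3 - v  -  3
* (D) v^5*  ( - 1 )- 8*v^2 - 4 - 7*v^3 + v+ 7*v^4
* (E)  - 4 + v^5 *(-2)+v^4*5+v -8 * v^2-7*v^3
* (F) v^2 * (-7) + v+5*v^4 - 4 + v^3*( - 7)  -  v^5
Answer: A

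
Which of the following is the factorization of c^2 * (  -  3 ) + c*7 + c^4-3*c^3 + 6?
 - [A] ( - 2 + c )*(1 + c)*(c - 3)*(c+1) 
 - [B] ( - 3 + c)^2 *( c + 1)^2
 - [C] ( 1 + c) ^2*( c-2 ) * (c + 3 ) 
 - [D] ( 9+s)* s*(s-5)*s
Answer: A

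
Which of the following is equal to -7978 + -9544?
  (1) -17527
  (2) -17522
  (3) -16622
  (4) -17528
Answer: 2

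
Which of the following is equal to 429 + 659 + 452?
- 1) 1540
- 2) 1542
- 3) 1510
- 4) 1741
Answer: 1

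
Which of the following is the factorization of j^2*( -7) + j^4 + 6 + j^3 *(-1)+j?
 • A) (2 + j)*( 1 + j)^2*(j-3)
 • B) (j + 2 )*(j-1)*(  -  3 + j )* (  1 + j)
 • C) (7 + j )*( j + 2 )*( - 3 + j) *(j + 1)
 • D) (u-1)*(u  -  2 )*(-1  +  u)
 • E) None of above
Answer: B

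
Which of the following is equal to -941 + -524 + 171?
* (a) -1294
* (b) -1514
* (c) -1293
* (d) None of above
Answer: a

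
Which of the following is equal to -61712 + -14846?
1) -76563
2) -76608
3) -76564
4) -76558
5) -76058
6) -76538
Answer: 4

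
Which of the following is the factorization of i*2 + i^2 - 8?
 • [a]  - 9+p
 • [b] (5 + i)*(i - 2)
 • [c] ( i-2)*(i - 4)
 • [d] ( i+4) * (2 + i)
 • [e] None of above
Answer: e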